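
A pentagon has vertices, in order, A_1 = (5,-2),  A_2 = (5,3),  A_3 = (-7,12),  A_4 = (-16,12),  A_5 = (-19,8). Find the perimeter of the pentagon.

|A_1A_2| = √((0)² + (5)²) = √25 = 5
|A_2A_3| = √((-12)² + (9)²) = √225 = 15
|A_3A_4| = √((-9)² + (0)²) = √81 = 9
|A_4A_5| = √((-3)² + (-4)²) = √25 = 5
|A_5A_1| = √((24)² + (-10)²) = √676 = 26
Perimeter = 5 + 15 + 9 + 5 + 26 = 60.

60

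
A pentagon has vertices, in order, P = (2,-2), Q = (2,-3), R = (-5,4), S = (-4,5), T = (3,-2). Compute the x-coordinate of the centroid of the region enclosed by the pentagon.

-91/81

Apply the surveyor's formula. First the cross-terms c_i = x_i·y_{i+1} − x_{i+1}·y_i:
  -2, -7, -9, -7, -2  ⇒  2A = -27, A = -13.5.
Then Σ (x_i + x_{i+1})·c_i = 91, so x̄ = 91 / (6·(-13.5)) = -91/81.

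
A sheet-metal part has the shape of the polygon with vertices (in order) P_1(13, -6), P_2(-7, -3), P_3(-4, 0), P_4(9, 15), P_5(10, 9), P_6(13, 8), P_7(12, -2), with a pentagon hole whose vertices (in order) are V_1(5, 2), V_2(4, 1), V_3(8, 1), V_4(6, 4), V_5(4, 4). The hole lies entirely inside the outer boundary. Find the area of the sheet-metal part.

Outer boundary:
Apply the shoelace (surveyor's) formula: 2A = Σ (x_i·y_{i+1} − x_{i+1}·y_i), indices taken mod 7.
Σ = (-81) + (-12) + (-60) + (-69) + (-37) + (-122) + (-46) = -427
Area = |Σ|/2 = 213.5.
Hole:
Apply the shoelace (surveyor's) formula: 2A = Σ (x_i·y_{i+1} − x_{i+1}·y_i), indices taken mod 5.
Cross-terms: -3, -4, 26, 8, -12  ⇒  Σ = 15
Area = |Σ|/2 = 7.5.
Net area = 213.5 − 7.5 = 206.

206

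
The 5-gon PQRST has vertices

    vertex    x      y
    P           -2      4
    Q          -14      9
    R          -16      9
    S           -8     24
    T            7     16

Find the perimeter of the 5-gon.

|PQ| = √((-12)² + (5)²) = √169 = 13
|QR| = √((-2)² + (0)²) = √4 = 2
|RS| = √((8)² + (15)²) = √289 = 17
|ST| = √((15)² + (-8)²) = √289 = 17
|TP| = √((-9)² + (-12)²) = √225 = 15
Perimeter = 13 + 2 + 17 + 17 + 15 = 64.

64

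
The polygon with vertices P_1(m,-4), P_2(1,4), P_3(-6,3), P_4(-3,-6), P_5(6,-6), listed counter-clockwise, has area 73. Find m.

Write out the shoelace sum; only the two edges meeting at P_1 involve m:
2·Area = [(6·(-4) − m·(-6)) + (m·4 − 1·(-4))] + 126
       = 10·m + 106 = 146
⇒ m = 4.

4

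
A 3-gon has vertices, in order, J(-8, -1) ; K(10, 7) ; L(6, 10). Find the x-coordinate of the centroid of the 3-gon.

8/3

Apply Gauss's area formula. First the cross-terms c_i = x_i·y_{i+1} − x_{i+1}·y_i:
  -46, 58, 74  ⇒  2A = 86, A = 43.
Then Σ (x_i + x_{i+1})·c_i = 688, so x̄ = 688 / (6·43) = 8/3.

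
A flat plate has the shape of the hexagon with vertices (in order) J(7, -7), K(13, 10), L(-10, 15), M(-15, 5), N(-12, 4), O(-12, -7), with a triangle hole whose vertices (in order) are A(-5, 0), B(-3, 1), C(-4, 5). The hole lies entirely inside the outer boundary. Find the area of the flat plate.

Outer boundary:
Apply the shoelace (surveyor's) formula: 2A = Σ (x_i·y_{i+1} − x_{i+1}·y_i), indices taken mod 6.
Σ = (161) + (295) + (175) + (0) + (132) + (133) = 896
Area = |Σ|/2 = 448.
Hole:
Apply Gauss's area formula: 2A = Σ (x_i·y_{i+1} − x_{i+1}·y_i), indices taken mod 3.
A→B: (-5)(1) − (-3)(0) = -5
B→C: (-3)(5) − (-4)(1) = -11
C→A: (-4)(0) − (-5)(5) = 25
Σ = 9
Area = |Σ|/2 = 4.5.
Net area = 448 − 4.5 = 443.5.

443.5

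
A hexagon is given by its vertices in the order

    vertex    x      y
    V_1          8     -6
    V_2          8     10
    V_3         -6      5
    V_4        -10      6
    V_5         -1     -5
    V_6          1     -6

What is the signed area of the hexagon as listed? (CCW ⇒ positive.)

Cross-terms: 128, 100, 14, 56, 11, 42  ⇒  Σ = 351
Signed area = Σ/2 = 175.5 (positive ⇒ counter-clockwise traversal).

175.5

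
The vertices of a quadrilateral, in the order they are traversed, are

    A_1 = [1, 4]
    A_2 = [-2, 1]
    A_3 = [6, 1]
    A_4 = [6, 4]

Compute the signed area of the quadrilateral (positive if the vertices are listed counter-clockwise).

Apply Gauss's area formula: 2A = Σ (x_i·y_{i+1} − x_{i+1}·y_i), indices taken mod 4.
Cross-terms: 9, -8, 18, 20  ⇒  Σ = 39
Signed area = Σ/2 = 19.5 (positive ⇒ counter-clockwise traversal).

19.5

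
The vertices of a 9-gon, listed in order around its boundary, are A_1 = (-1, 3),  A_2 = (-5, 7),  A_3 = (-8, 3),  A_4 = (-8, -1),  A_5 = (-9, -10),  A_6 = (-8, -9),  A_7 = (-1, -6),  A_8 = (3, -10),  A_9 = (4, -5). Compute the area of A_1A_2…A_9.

126

Apply the shoelace (surveyor's) formula: 2A = Σ (x_i·y_{i+1} − x_{i+1}·y_i), indices taken mod 9.
Σ = (8) + (41) + (32) + (71) + (1) + (39) + (28) + (25) + (7) = 252
Area = |Σ|/2 = 126.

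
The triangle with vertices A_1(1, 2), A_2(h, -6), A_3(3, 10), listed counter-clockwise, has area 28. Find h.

Write out the shoelace sum; only the two edges meeting at A_2 involve h:
2·Area = [(1·(-6) − h·2) + (h·10 − 3·(-6))] + -4
       = 8·h + 8 = 56
⇒ h = 6.

6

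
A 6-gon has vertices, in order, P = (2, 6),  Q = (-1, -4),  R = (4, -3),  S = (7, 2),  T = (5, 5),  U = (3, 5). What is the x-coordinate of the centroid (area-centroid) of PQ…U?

794/267

Apply the shoelace formula. First the cross-terms c_i = x_i·y_{i+1} − x_{i+1}·y_i:
  -2, 19, 29, 25, 10, 8  ⇒  2A = 89, A = 44.5.
Then Σ (x_i + x_{i+1})·c_i = 794, so x̄ = 794 / (6·44.5) = 794/267.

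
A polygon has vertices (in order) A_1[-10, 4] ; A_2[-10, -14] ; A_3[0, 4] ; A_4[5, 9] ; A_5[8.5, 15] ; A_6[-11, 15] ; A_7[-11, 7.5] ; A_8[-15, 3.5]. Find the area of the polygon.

271.25

Σ = (180) + (-40) + (-20) + (-1.5) + (292.5) + (82.5) + (74) + (-25) = 542.5
Area = |Σ|/2 = 271.25.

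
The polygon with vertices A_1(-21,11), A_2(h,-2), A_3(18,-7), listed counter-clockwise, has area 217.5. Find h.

Write out the shoelace sum; only the two edges meeting at A_2 involve h:
2·Area = [((-21)·(-2) − h·11) + (h·(-7) − 18·(-2))] + 51
       = -18·h + 129 = 435
⇒ h = -17.

-17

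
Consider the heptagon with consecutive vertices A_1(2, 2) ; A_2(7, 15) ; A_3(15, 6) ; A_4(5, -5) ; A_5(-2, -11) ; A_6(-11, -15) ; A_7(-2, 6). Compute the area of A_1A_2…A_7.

Cross-terms: 16, -183, -105, -65, -91, -96, -16  ⇒  Σ = -540
Area = |Σ|/2 = 270.

270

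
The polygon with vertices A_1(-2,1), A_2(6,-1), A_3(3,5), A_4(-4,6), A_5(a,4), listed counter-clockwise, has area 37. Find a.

-3

Write out the shoelace sum; only the two edges meeting at A_5 involve a:
2·Area = [((-4)·4 − a·6) + (a·1 − (-2)·4)] + 67
       = -5·a + 59 = 74
⇒ a = -3.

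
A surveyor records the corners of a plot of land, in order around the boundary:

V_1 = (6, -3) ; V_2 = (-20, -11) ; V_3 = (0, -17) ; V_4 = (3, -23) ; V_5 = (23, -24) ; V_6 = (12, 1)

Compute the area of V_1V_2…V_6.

495.5

Σ = (-126) + (340) + (51) + (457) + (311) + (-42) = 991
Area = |Σ|/2 = 495.5.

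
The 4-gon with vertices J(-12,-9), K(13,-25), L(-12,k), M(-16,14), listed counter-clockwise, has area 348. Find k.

Write out the shoelace sum; only the two edges meeting at L involve k:
2·Area = [(13·k − (-12)·(-25)) + ((-12)·14 − (-16)·k)] + 729
       = 29·k + 261 = 696
⇒ k = 15.

15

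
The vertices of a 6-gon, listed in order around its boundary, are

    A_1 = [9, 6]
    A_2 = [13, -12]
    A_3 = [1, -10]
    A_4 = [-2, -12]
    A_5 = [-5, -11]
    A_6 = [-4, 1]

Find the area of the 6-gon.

228

Apply Gauss's area formula: 2A = Σ (x_i·y_{i+1} − x_{i+1}·y_i), indices taken mod 6.
Cross-terms: -186, -118, -32, -38, -49, -33  ⇒  Σ = -456
Area = |Σ|/2 = 228.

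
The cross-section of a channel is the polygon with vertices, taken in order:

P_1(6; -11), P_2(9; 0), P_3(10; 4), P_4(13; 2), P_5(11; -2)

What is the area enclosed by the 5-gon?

27

Cross-terms: 99, 36, -32, -48, -109  ⇒  Σ = -54
Area = |Σ|/2 = 27.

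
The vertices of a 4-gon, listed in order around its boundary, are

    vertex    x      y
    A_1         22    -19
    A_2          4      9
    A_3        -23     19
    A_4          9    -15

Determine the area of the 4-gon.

445

Σ = (274) + (283) + (174) + (159) = 890
Area = |Σ|/2 = 445.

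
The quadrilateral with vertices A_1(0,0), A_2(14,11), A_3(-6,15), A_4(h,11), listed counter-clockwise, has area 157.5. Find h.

-7

Write out the shoelace sum; only the two edges meeting at A_4 involve h:
2·Area = [((-6)·11 − h·15) + (h·0 − 0·11)] + 276
       = -15·h + 210 = 315
⇒ h = -7.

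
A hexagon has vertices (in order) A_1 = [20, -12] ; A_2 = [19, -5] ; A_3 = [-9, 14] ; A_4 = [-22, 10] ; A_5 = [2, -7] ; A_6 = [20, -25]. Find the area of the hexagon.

525.5

Apply the shoelace (surveyor's) formula: 2A = Σ (x_i·y_{i+1} − x_{i+1}·y_i), indices taken mod 6.
Σ = (128) + (221) + (218) + (134) + (90) + (260) = 1051
Area = |Σ|/2 = 525.5.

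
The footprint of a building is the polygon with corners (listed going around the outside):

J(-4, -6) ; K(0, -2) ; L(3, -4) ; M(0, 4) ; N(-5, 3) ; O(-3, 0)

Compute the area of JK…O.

36.5

Cross-terms: 8, 6, 12, 20, 9, 18  ⇒  Σ = 73
Area = |Σ|/2 = 36.5.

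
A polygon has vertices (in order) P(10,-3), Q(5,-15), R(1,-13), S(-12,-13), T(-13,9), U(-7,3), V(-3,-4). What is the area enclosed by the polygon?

Apply Gauss's area formula: 2A = Σ (x_i·y_{i+1} − x_{i+1}·y_i), indices taken mod 7.
P→Q: (10)(-15) − (5)(-3) = -135
Q→R: (5)(-13) − (1)(-15) = -50
R→S: (1)(-13) − (-12)(-13) = -169
S→T: (-12)(9) − (-13)(-13) = -277
T→U: (-13)(3) − (-7)(9) = 24
U→V: (-7)(-4) − (-3)(3) = 37
V→P: (-3)(-3) − (10)(-4) = 49
Σ = -521
Area = |Σ|/2 = 260.5.

260.5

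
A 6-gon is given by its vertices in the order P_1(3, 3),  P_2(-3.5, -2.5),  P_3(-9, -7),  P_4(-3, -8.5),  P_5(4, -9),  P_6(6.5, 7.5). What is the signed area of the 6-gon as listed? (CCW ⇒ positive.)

Apply Gauss's area formula: 2A = Σ (x_i·y_{i+1} − x_{i+1}·y_i), indices taken mod 6.
P_1→P_2: (3)(-2.5) − (-3.5)(3) = 3
P_2→P_3: (-3.5)(-7) − (-9)(-2.5) = 2
P_3→P_4: (-9)(-8.5) − (-3)(-7) = 55.5
P_4→P_5: (-3)(-9) − (4)(-8.5) = 61
P_5→P_6: (4)(7.5) − (6.5)(-9) = 88.5
P_6→P_1: (6.5)(3) − (3)(7.5) = -3
Σ = 207
Signed area = Σ/2 = 103.5 (positive ⇒ counter-clockwise traversal).

103.5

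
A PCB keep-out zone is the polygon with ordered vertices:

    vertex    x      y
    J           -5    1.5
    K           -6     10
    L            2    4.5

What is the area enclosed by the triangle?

31.25

Apply the shoelace formula: 2A = Σ (x_i·y_{i+1} − x_{i+1}·y_i), indices taken mod 3.
Σ = (-41) + (-47) + (25.5) = -62.5
Area = |Σ|/2 = 31.25.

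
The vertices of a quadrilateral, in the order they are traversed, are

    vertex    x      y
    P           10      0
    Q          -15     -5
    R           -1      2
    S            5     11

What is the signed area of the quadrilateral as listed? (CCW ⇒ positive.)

-108

Cross-terms: -50, -35, -21, -110  ⇒  Σ = -216
Signed area = Σ/2 = -108 (negative ⇒ clockwise traversal).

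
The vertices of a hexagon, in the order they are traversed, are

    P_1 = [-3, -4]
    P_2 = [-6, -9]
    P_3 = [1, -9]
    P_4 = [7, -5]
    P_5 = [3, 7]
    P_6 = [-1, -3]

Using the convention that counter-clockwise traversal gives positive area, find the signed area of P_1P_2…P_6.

Apply the shoelace formula: 2A = Σ (x_i·y_{i+1} − x_{i+1}·y_i), indices taken mod 6.
Σ = (3) + (63) + (58) + (64) + (-2) + (-5) = 181
Signed area = Σ/2 = 90.5 (positive ⇒ counter-clockwise traversal).

90.5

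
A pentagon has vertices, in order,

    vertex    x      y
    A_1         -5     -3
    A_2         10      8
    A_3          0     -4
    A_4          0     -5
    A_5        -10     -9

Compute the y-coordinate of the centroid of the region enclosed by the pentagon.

Apply the shoelace formula. First the cross-terms c_i = x_i·y_{i+1} − x_{i+1}·y_i:
  -10, -40, 0, -50, -15  ⇒  2A = -115, A = -57.5.
Then Σ (y_i + y_{i+1})·c_i = 670, so ȳ = 670 / (6·(-57.5)) = -134/69.

-134/69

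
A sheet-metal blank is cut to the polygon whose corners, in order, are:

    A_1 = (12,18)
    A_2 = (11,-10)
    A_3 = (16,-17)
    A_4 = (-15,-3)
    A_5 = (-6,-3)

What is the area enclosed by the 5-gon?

346.5

Σ = (-318) + (-27) + (-303) + (27) + (-72) = -693
Area = |Σ|/2 = 346.5.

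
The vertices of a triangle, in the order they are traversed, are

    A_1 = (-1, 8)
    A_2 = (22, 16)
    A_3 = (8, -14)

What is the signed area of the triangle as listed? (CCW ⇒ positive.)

-289

Cross-terms: -192, -436, 50  ⇒  Σ = -578
Signed area = Σ/2 = -289 (negative ⇒ clockwise traversal).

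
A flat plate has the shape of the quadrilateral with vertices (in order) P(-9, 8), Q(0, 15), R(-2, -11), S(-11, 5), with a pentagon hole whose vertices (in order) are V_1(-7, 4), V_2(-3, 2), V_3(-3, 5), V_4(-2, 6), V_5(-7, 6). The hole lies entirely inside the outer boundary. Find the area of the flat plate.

Outer boundary:
P→Q: (-9)(15) − (0)(8) = -135
Q→R: (0)(-11) − (-2)(15) = 30
R→S: (-2)(5) − (-11)(-11) = -131
S→P: (-11)(8) − (-9)(5) = -43
Σ = -279
Area = |Σ|/2 = 139.5.
Hole:
V_1→V_2: (-7)(2) − (-3)(4) = -2
V_2→V_3: (-3)(5) − (-3)(2) = -9
V_3→V_4: (-3)(6) − (-2)(5) = -8
V_4→V_5: (-2)(6) − (-7)(6) = 30
V_5→V_1: (-7)(4) − (-7)(6) = 14
Σ = 25
Area = |Σ|/2 = 12.5.
Net area = 139.5 − 12.5 = 127.

127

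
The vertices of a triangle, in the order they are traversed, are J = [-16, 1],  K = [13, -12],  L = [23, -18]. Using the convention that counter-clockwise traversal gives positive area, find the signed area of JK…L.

-22

Apply the surveyor's formula: 2A = Σ (x_i·y_{i+1} − x_{i+1}·y_i), indices taken mod 3.
Σ = (179) + (42) + (-265) = -44
Signed area = Σ/2 = -22 (negative ⇒ clockwise traversal).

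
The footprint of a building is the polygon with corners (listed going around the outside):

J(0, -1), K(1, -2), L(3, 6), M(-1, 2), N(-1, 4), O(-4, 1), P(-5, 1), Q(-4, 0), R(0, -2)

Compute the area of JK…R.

25.5

Cross-terms: 1, 12, 12, -2, 15, 1, 4, 8, 0  ⇒  Σ = 51
Area = |Σ|/2 = 25.5.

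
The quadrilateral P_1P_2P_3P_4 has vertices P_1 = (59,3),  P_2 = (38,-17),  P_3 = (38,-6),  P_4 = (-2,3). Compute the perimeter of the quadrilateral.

|P_1P_2| = √((-21)² + (-20)²) = √841 = 29
|P_2P_3| = √((0)² + (11)²) = √121 = 11
|P_3P_4| = √((-40)² + (9)²) = √1681 = 41
|P_4P_1| = √((61)² + (0)²) = √3721 = 61
Perimeter = 29 + 11 + 41 + 61 = 142.

142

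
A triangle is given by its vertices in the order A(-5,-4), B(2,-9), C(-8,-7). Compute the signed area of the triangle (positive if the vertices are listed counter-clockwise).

-18

Apply the surveyor's formula: 2A = Σ (x_i·y_{i+1} − x_{i+1}·y_i), indices taken mod 3.
A→B: (-5)(-9) − (2)(-4) = 53
B→C: (2)(-7) − (-8)(-9) = -86
C→A: (-8)(-4) − (-5)(-7) = -3
Σ = -36
Signed area = Σ/2 = -18 (negative ⇒ clockwise traversal).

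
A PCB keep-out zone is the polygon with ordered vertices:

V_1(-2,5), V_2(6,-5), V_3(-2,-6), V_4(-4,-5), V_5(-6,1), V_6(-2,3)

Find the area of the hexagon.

V_1→V_2: (-2)(-5) − (6)(5) = -20
V_2→V_3: (6)(-6) − (-2)(-5) = -46
V_3→V_4: (-2)(-5) − (-4)(-6) = -14
V_4→V_5: (-4)(1) − (-6)(-5) = -34
V_5→V_6: (-6)(3) − (-2)(1) = -16
V_6→V_1: (-2)(5) − (-2)(3) = -4
Σ = -134
Area = |Σ|/2 = 67.

67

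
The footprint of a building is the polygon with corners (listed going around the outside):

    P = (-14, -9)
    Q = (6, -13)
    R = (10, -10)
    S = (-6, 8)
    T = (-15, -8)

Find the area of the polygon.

Cross-terms: 236, 70, 20, 168, 23  ⇒  Σ = 517
Area = |Σ|/2 = 258.5.

258.5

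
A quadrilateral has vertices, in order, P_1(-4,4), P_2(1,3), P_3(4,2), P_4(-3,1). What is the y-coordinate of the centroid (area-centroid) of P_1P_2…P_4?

Apply the surveyor's formula. First the cross-terms c_i = x_i·y_{i+1} − x_{i+1}·y_i:
  -16, -10, 10, -8  ⇒  2A = -24, A = -12.
Then Σ (y_i + y_{i+1})·c_i = -172, so ȳ = -172 / (6·(-12)) = 43/18.

43/18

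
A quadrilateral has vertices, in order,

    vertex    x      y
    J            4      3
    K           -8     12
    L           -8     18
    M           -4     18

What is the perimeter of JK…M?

42

|JK| = √((-12)² + (9)²) = √225 = 15
|KL| = √((0)² + (6)²) = √36 = 6
|LM| = √((4)² + (0)²) = √16 = 4
|MJ| = √((8)² + (-15)²) = √289 = 17
Perimeter = 15 + 6 + 4 + 17 = 42.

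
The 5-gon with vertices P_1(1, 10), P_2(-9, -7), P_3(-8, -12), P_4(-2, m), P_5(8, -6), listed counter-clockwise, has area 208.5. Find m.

-13

The doubled signed area Σ (x_i y_{i+1} − x_{i+1} y_i) is linear in m.
With m=0 it equals 209; the coefficient of m is -16 (from the two edges through P_4).
So -16·m + 209 = 2·208.5 = 417 ⇒ m = -13.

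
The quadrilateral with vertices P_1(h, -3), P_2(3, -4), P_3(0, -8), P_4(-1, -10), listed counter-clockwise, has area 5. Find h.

5

The doubled signed area Σ (x_i y_{i+1} − x_{i+1} y_i) is linear in h.
With h=0 it equals -20; the coefficient of h is 6 (from the two edges through P_1).
So 6·h + -20 = 2·5 = 10 ⇒ h = 5.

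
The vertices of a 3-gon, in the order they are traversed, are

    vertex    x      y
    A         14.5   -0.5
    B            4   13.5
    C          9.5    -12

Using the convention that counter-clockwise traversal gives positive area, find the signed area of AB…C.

95.375

Apply the shoelace formula: 2A = Σ (x_i·y_{i+1} − x_{i+1}·y_i), indices taken mod 3.
Σ = (197.75) + (-176.25) + (169.25) = 190.75
Signed area = Σ/2 = 95.375 (positive ⇒ counter-clockwise traversal).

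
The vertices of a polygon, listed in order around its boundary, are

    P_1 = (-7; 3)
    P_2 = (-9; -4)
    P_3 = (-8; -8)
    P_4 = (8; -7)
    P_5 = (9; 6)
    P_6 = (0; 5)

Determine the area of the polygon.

203

Cross-terms: 55, 40, 120, 111, 45, 35  ⇒  Σ = 406
Area = |Σ|/2 = 203.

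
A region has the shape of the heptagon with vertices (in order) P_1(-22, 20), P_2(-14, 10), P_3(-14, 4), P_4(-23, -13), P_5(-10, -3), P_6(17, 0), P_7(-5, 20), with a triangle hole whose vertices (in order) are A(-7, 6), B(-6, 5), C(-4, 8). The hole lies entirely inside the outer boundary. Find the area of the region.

Outer boundary:
Σ = (60) + (84) + (274) + (-61) + (51) + (340) + (340) = 1088
Area = |Σ|/2 = 544.
Hole:
Apply the shoelace formula: 2A = Σ (x_i·y_{i+1} − x_{i+1}·y_i), indices taken mod 3.
Σ = (1) + (-28) + (32) = 5
Area = |Σ|/2 = 2.5.
Net area = 544 − 2.5 = 541.5.

541.5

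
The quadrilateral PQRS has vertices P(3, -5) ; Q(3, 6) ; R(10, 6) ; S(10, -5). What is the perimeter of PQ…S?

|PQ| = √((0)² + (11)²) = √121 = 11
|QR| = √((7)² + (0)²) = √49 = 7
|RS| = √((0)² + (-11)²) = √121 = 11
|SP| = √((-7)² + (0)²) = √49 = 7
Perimeter = 11 + 7 + 11 + 7 = 36.

36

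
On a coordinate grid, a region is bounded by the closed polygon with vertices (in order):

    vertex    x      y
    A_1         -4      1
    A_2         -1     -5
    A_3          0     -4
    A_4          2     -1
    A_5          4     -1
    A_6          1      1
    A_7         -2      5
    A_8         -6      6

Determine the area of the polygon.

41.5

Apply the shoelace (surveyor's) formula: 2A = Σ (x_i·y_{i+1} − x_{i+1}·y_i), indices taken mod 8.
A_1→A_2: (-4)(-5) − (-1)(1) = 21
A_2→A_3: (-1)(-4) − (0)(-5) = 4
A_3→A_4: (0)(-1) − (2)(-4) = 8
A_4→A_5: (2)(-1) − (4)(-1) = 2
A_5→A_6: (4)(1) − (1)(-1) = 5
A_6→A_7: (1)(5) − (-2)(1) = 7
A_7→A_8: (-2)(6) − (-6)(5) = 18
A_8→A_1: (-6)(1) − (-4)(6) = 18
Σ = 83
Area = |Σ|/2 = 41.5.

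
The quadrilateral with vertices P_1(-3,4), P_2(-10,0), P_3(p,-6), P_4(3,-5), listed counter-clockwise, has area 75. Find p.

Write out the shoelace sum; only the two edges meeting at P_3 involve p:
2·Area = [((-10)·(-6) − p·0) + (p·(-5) − 3·(-6))] + 37
       = -5·p + 115 = 150
⇒ p = -7.

-7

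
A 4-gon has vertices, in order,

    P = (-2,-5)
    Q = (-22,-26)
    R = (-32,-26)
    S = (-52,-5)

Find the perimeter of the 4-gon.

118

|PQ| = √((-20)² + (-21)²) = √841 = 29
|QR| = √((-10)² + (0)²) = √100 = 10
|RS| = √((-20)² + (21)²) = √841 = 29
|SP| = √((50)² + (0)²) = √2500 = 50
Perimeter = 29 + 10 + 29 + 50 = 118.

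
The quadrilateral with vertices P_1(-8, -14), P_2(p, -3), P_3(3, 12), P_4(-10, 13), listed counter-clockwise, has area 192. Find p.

Write out the shoelace sum; only the two edges meeting at P_2 involve p:
2·Area = [((-8)·(-3) − p·(-14)) + (p·12 − 3·(-3))] + 403
       = 26·p + 436 = 384
⇒ p = -2.

-2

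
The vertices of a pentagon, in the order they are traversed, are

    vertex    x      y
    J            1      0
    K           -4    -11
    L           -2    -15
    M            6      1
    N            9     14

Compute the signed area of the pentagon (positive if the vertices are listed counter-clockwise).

Apply the shoelace formula: 2A = Σ (x_i·y_{i+1} − x_{i+1}·y_i), indices taken mod 5.
Σ = (-11) + (38) + (88) + (75) + (-14) = 176
Signed area = Σ/2 = 88 (positive ⇒ counter-clockwise traversal).

88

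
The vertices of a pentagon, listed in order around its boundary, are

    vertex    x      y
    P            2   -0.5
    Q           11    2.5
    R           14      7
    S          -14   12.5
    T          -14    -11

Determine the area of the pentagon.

341.75

Apply Gauss's area formula: 2A = Σ (x_i·y_{i+1} − x_{i+1}·y_i), indices taken mod 5.
Σ = (10.5) + (42) + (273) + (329) + (29) = 683.5
Area = |Σ|/2 = 341.75.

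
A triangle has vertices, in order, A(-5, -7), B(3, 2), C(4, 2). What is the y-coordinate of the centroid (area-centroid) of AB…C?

-1

Apply the shoelace formula. First the cross-terms c_i = x_i·y_{i+1} − x_{i+1}·y_i:
  11, -2, -18  ⇒  2A = -9, A = -4.5.
Then Σ (y_i + y_{i+1})·c_i = 27, so ȳ = 27 / (6·(-4.5)) = -1.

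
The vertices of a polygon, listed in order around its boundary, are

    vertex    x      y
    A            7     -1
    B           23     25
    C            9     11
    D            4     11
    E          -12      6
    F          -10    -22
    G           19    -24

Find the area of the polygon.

Apply Gauss's area formula: 2A = Σ (x_i·y_{i+1} − x_{i+1}·y_i), indices taken mod 7.
Σ = (198) + (28) + (55) + (156) + (324) + (658) + (149) = 1568
Area = |Σ|/2 = 784.

784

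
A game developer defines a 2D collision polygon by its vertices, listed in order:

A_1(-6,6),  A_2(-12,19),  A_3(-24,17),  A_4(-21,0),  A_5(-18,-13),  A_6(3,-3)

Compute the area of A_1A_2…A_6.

A_1→A_2: (-6)(19) − (-12)(6) = -42
A_2→A_3: (-12)(17) − (-24)(19) = 252
A_3→A_4: (-24)(0) − (-21)(17) = 357
A_4→A_5: (-21)(-13) − (-18)(0) = 273
A_5→A_6: (-18)(-3) − (3)(-13) = 93
A_6→A_1: (3)(6) − (-6)(-3) = 0
Σ = 933
Area = |Σ|/2 = 466.5.

466.5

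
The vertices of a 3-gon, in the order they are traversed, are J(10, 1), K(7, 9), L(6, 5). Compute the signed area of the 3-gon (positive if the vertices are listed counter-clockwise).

J→K: (10)(9) − (7)(1) = 83
K→L: (7)(5) − (6)(9) = -19
L→J: (6)(1) − (10)(5) = -44
Σ = 20
Signed area = Σ/2 = 10 (positive ⇒ counter-clockwise traversal).

10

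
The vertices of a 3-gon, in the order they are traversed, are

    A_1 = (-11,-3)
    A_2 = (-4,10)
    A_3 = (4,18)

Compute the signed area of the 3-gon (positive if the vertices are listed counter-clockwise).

-24

Apply the shoelace (surveyor's) formula: 2A = Σ (x_i·y_{i+1} − x_{i+1}·y_i), indices taken mod 3.
Σ = (-122) + (-112) + (186) = -48
Signed area = Σ/2 = -24 (negative ⇒ clockwise traversal).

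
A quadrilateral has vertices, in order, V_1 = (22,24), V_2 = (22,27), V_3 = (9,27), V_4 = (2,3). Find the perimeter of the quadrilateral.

|V_1V_2| = √((0)² + (3)²) = √9 = 3
|V_2V_3| = √((-13)² + (0)²) = √169 = 13
|V_3V_4| = √((-7)² + (-24)²) = √625 = 25
|V_4V_1| = √((20)² + (21)²) = √841 = 29
Perimeter = 3 + 13 + 25 + 29 = 70.

70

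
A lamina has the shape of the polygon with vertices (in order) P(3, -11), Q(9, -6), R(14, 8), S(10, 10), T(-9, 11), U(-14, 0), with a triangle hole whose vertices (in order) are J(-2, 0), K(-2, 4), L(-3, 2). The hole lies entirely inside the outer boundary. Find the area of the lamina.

400.5

Outer boundary:
Apply the shoelace formula: 2A = Σ (x_i·y_{i+1} − x_{i+1}·y_i), indices taken mod 6.
Σ = (81) + (156) + (60) + (200) + (154) + (154) = 805
Area = |Σ|/2 = 402.5.
Hole:
J→K: (-2)(4) − (-2)(0) = -8
K→L: (-2)(2) − (-3)(4) = 8
L→J: (-3)(0) − (-2)(2) = 4
Σ = 4
Area = |Σ|/2 = 2.
Net area = 402.5 − 2 = 400.5.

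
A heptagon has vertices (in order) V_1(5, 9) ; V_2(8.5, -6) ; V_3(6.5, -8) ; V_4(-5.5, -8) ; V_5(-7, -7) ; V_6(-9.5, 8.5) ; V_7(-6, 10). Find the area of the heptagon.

261.5

Σ = (-106.5) + (-29) + (-96) + (-17.5) + (-126) + (-44) + (-104) = -523
Area = |Σ|/2 = 261.5.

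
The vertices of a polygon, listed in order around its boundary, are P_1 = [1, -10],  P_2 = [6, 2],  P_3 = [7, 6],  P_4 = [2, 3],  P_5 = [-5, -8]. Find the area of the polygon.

Apply the surveyor's formula: 2A = Σ (x_i·y_{i+1} − x_{i+1}·y_i), indices taken mod 5.
Σ = (62) + (22) + (9) + (-1) + (58) = 150
Area = |Σ|/2 = 75.

75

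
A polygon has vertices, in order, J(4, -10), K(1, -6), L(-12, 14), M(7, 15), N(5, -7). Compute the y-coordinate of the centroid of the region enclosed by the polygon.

1115/186

Apply Gauss's area formula. First the cross-terms c_i = x_i·y_{i+1} − x_{i+1}·y_i:
  -14, -58, -278, -124, -22  ⇒  2A = -496, A = -248.
Then Σ (y_i + y_{i+1})·c_i = -8920, so ȳ = -8920 / (6·(-248)) = 1115/186.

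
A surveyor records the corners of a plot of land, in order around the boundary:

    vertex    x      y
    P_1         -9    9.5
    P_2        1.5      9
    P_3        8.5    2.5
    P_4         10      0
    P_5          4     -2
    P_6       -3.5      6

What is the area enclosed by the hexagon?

87.625

Apply Gauss's area formula: 2A = Σ (x_i·y_{i+1} − x_{i+1}·y_i), indices taken mod 6.
P_1→P_2: (-9)(9) − (1.5)(9.5) = -95.25
P_2→P_3: (1.5)(2.5) − (8.5)(9) = -72.75
P_3→P_4: (8.5)(0) − (10)(2.5) = -25
P_4→P_5: (10)(-2) − (4)(0) = -20
P_5→P_6: (4)(6) − (-3.5)(-2) = 17
P_6→P_1: (-3.5)(9.5) − (-9)(6) = 20.75
Σ = -175.25
Area = |Σ|/2 = 87.625.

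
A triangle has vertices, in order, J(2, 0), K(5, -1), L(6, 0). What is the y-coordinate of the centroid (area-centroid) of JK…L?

-1/3

Apply the shoelace (surveyor's) formula. First the cross-terms c_i = x_i·y_{i+1} − x_{i+1}·y_i:
  -2, 6, 0  ⇒  2A = 4, A = 2.
Then Σ (y_i + y_{i+1})·c_i = -4, so ȳ = -4 / (6·2) = -1/3.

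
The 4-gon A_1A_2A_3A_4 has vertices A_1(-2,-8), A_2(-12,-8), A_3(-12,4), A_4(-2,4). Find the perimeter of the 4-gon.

|A_1A_2| = √((-10)² + (0)²) = √100 = 10
|A_2A_3| = √((0)² + (12)²) = √144 = 12
|A_3A_4| = √((10)² + (0)²) = √100 = 10
|A_4A_1| = √((0)² + (-12)²) = √144 = 12
Perimeter = 10 + 12 + 10 + 12 = 44.

44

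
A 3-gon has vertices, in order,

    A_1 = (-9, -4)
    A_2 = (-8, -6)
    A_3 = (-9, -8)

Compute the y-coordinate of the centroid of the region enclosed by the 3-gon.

Apply the surveyor's formula. First the cross-terms c_i = x_i·y_{i+1} − x_{i+1}·y_i:
  22, 10, -36  ⇒  2A = -4, A = -2.
Then Σ (y_i + y_{i+1})·c_i = 72, so ȳ = 72 / (6·(-2)) = -6.

-6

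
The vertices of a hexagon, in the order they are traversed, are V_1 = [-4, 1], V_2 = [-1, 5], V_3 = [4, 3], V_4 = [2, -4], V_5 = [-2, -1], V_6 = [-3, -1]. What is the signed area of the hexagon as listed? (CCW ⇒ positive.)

Apply the surveyor's formula: 2A = Σ (x_i·y_{i+1} − x_{i+1}·y_i), indices taken mod 6.
Cross-terms: -19, -23, -22, -10, -1, -7  ⇒  Σ = -82
Signed area = Σ/2 = -41 (negative ⇒ clockwise traversal).

-41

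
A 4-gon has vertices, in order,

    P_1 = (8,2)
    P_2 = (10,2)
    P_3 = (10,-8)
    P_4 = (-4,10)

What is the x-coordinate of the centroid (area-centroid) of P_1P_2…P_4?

Apply Gauss's area formula. First the cross-terms c_i = x_i·y_{i+1} − x_{i+1}·y_i:
  -4, -100, 68, -88  ⇒  2A = -124, A = -62.
Then Σ (x_i + x_{i+1})·c_i = -2016, so x̄ = -2016 / (6·(-62)) = 168/31.

168/31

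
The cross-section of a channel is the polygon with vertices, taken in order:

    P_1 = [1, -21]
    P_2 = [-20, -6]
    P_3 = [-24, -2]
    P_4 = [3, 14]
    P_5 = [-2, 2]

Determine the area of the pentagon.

393

P_1→P_2: (1)(-6) − (-20)(-21) = -426
P_2→P_3: (-20)(-2) − (-24)(-6) = -104
P_3→P_4: (-24)(14) − (3)(-2) = -330
P_4→P_5: (3)(2) − (-2)(14) = 34
P_5→P_1: (-2)(-21) − (1)(2) = 40
Σ = -786
Area = |Σ|/2 = 393.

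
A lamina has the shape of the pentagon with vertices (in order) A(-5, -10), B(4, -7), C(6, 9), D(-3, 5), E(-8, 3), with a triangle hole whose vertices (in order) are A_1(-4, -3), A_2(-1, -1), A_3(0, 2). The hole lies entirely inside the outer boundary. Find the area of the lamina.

Outer boundary:
Apply the shoelace (surveyor's) formula: 2A = Σ (x_i·y_{i+1} − x_{i+1}·y_i), indices taken mod 5.
Cross-terms: 75, 78, 57, 31, 95  ⇒  Σ = 336
Area = |Σ|/2 = 168.
Hole:
Apply Gauss's area formula: 2A = Σ (x_i·y_{i+1} − x_{i+1}·y_i), indices taken mod 3.
Σ = (1) + (-2) + (8) = 7
Area = |Σ|/2 = 3.5.
Net area = 168 − 3.5 = 164.5.

164.5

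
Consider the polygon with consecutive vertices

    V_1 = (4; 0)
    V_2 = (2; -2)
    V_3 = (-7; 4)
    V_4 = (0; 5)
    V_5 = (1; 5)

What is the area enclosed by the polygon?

37

Σ = (-8) + (-6) + (-35) + (-5) + (-20) = -74
Area = |Σ|/2 = 37.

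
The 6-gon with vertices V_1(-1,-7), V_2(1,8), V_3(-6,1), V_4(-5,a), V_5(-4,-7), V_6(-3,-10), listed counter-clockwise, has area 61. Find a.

-2

The doubled signed area Σ (x_i y_{i+1} − x_{i+1} y_i) is linear in a.
With a=0 it equals 118; the coefficient of a is -2 (from the two edges through V_4).
So -2·a + 118 = 2·61 = 122 ⇒ a = -2.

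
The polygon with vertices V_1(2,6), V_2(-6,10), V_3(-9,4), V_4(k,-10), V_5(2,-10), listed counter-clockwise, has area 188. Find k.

-8

Write out the shoelace sum; only the two edges meeting at V_4 involve k:
2·Area = [((-9)·(-10) − k·4) + (k·(-10) − 2·(-10))] + 154
       = -14·k + 264 = 376
⇒ k = -8.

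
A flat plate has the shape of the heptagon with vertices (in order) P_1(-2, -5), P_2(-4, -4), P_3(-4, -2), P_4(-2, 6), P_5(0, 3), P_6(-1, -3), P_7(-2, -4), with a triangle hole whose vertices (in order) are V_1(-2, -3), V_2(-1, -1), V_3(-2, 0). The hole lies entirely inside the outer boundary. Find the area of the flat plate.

24

Outer boundary:
Σ = (-12) + (-8) + (-28) + (-6) + (3) + (-2) + (2) = -51
Area = |Σ|/2 = 25.5.
Hole:
Apply the shoelace (surveyor's) formula: 2A = Σ (x_i·y_{i+1} − x_{i+1}·y_i), indices taken mod 3.
Σ = (-1) + (-2) + (6) = 3
Area = |Σ|/2 = 1.5.
Net area = 25.5 − 1.5 = 24.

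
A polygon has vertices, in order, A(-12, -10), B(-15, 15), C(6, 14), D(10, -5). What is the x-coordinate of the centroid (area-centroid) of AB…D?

-307/96

Apply the surveyor's formula. First the cross-terms c_i = x_i·y_{i+1} − x_{i+1}·y_i:
  -330, -300, -170, -160  ⇒  2A = -960, A = -480.
Then Σ (x_i + x_{i+1})·c_i = 9210, so x̄ = 9210 / (6·(-480)) = -307/96.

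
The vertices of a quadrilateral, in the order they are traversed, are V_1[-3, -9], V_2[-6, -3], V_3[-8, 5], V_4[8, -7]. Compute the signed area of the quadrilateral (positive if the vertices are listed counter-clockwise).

Apply the shoelace (surveyor's) formula: 2A = Σ (x_i·y_{i+1} − x_{i+1}·y_i), indices taken mod 4.
Σ = (-45) + (-54) + (16) + (-93) = -176
Signed area = Σ/2 = -88 (negative ⇒ clockwise traversal).

-88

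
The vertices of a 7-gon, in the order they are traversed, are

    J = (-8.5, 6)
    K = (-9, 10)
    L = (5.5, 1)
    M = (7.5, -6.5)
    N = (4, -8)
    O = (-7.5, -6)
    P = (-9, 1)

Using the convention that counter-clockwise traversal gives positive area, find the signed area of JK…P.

Apply the shoelace (surveyor's) formula: 2A = Σ (x_i·y_{i+1} − x_{i+1}·y_i), indices taken mod 7.
Σ = (-31) + (-64) + (-43.25) + (-34) + (-84) + (-61.5) + (-45.5) = -363.25
Signed area = Σ/2 = -181.625 (negative ⇒ clockwise traversal).

-181.625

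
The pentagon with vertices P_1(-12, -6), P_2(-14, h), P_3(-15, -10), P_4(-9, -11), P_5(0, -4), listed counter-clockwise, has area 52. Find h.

-5

The doubled signed area Σ (x_i y_{i+1} − x_{i+1} y_i) is linear in h.
With h=0 it equals 119; the coefficient of h is 3 (from the two edges through P_2).
So 3·h + 119 = 2·52 = 104 ⇒ h = -5.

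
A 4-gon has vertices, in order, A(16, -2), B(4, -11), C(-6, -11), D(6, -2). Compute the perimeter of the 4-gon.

|AB| = √((-12)² + (-9)²) = √225 = 15
|BC| = √((-10)² + (0)²) = √100 = 10
|CD| = √((12)² + (9)²) = √225 = 15
|DA| = √((10)² + (0)²) = √100 = 10
Perimeter = 15 + 10 + 15 + 10 = 50.

50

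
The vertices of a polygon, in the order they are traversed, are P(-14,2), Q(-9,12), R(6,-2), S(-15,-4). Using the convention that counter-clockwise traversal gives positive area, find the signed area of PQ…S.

-172

Σ = (-150) + (-54) + (-54) + (-86) = -344
Signed area = Σ/2 = -172 (negative ⇒ clockwise traversal).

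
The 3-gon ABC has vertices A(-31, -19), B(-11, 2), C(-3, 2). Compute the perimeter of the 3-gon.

|AB| = √((20)² + (21)²) = √841 = 29
|BC| = √((8)² + (0)²) = √64 = 8
|CA| = √((-28)² + (-21)²) = √1225 = 35
Perimeter = 29 + 8 + 35 = 72.

72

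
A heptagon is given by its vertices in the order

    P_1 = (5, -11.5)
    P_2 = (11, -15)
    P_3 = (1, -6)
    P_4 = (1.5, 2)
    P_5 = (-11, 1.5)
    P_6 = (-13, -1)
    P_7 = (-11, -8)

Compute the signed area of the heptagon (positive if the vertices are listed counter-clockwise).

162.875

Apply the shoelace (surveyor's) formula: 2A = Σ (x_i·y_{i+1} − x_{i+1}·y_i), indices taken mod 7.
Cross-terms: 51.5, -51, 11, 24.25, 30.5, 93, 166.5  ⇒  Σ = 325.75
Signed area = Σ/2 = 162.875 (positive ⇒ counter-clockwise traversal).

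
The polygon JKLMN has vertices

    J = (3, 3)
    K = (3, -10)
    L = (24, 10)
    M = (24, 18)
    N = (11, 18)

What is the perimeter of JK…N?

80

|JK| = √((0)² + (-13)²) = √169 = 13
|KL| = √((21)² + (20)²) = √841 = 29
|LM| = √((0)² + (8)²) = √64 = 8
|MN| = √((-13)² + (0)²) = √169 = 13
|NJ| = √((-8)² + (-15)²) = √289 = 17
Perimeter = 13 + 29 + 8 + 13 + 17 = 80.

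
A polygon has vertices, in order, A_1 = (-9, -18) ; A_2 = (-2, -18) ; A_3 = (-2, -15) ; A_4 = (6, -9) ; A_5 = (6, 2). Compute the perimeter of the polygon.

56

|A_1A_2| = √((7)² + (0)²) = √49 = 7
|A_2A_3| = √((0)² + (3)²) = √9 = 3
|A_3A_4| = √((8)² + (6)²) = √100 = 10
|A_4A_5| = √((0)² + (11)²) = √121 = 11
|A_5A_1| = √((-15)² + (-20)²) = √625 = 25
Perimeter = 7 + 3 + 10 + 11 + 25 = 56.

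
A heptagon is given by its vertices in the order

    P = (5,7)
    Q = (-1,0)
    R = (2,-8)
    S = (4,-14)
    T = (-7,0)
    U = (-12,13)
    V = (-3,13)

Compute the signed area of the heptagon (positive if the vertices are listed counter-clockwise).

Apply the surveyor's formula: 2A = Σ (x_i·y_{i+1} − x_{i+1}·y_i), indices taken mod 7.
Cross-terms: 7, 8, 4, -98, -91, -117, -86  ⇒  Σ = -373
Signed area = Σ/2 = -186.5 (negative ⇒ clockwise traversal).

-186.5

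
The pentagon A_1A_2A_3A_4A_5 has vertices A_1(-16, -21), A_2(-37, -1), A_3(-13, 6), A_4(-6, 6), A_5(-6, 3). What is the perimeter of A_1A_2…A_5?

90

|A_1A_2| = √((-21)² + (20)²) = √841 = 29
|A_2A_3| = √((24)² + (7)²) = √625 = 25
|A_3A_4| = √((7)² + (0)²) = √49 = 7
|A_4A_5| = √((0)² + (-3)²) = √9 = 3
|A_5A_1| = √((-10)² + (-24)²) = √676 = 26
Perimeter = 29 + 25 + 7 + 3 + 26 = 90.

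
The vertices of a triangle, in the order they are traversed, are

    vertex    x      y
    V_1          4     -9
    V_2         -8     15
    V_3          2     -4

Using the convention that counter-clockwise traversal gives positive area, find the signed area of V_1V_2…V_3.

-6

V_1→V_2: (4)(15) − (-8)(-9) = -12
V_2→V_3: (-8)(-4) − (2)(15) = 2
V_3→V_1: (2)(-9) − (4)(-4) = -2
Σ = -12
Signed area = Σ/2 = -6 (negative ⇒ clockwise traversal).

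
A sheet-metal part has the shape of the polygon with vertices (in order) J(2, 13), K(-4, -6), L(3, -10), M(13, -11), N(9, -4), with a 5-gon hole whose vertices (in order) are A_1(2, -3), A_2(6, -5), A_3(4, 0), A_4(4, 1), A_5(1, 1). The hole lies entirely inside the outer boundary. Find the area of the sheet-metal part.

Outer boundary:
Apply the shoelace (surveyor's) formula: 2A = Σ (x_i·y_{i+1} − x_{i+1}·y_i), indices taken mod 5.
Σ = (40) + (58) + (97) + (47) + (125) = 367
Area = |Σ|/2 = 183.5.
Hole:
Σ = (8) + (20) + (4) + (3) + (-5) = 30
Area = |Σ|/2 = 15.
Net area = 183.5 − 15 = 168.5.

168.5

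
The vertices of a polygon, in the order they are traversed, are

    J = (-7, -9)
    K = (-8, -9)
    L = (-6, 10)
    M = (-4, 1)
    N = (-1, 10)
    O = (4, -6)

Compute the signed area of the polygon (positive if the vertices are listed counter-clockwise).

Apply the shoelace formula: 2A = Σ (x_i·y_{i+1} − x_{i+1}·y_i), indices taken mod 6.
J→K: (-7)(-9) − (-8)(-9) = -9
K→L: (-8)(10) − (-6)(-9) = -134
L→M: (-6)(1) − (-4)(10) = 34
M→N: (-4)(10) − (-1)(1) = -39
N→O: (-1)(-6) − (4)(10) = -34
O→J: (4)(-9) − (-7)(-6) = -78
Σ = -260
Signed area = Σ/2 = -130 (negative ⇒ clockwise traversal).

-130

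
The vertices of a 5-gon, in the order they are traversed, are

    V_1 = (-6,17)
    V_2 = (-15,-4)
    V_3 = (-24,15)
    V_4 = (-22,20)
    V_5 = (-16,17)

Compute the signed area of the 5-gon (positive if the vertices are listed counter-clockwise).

V_1→V_2: (-6)(-4) − (-15)(17) = 279
V_2→V_3: (-15)(15) − (-24)(-4) = -321
V_3→V_4: (-24)(20) − (-22)(15) = -150
V_4→V_5: (-22)(17) − (-16)(20) = -54
V_5→V_1: (-16)(17) − (-6)(17) = -170
Σ = -416
Signed area = Σ/2 = -208 (negative ⇒ clockwise traversal).

-208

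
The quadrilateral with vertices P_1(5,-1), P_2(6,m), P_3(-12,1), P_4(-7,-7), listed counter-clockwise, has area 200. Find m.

15

Write out the shoelace sum; only the two edges meeting at P_2 involve m:
2·Area = [(5·m − 6·(-1)) + (6·1 − (-12)·m)] + 133
       = 17·m + 145 = 400
⇒ m = 15.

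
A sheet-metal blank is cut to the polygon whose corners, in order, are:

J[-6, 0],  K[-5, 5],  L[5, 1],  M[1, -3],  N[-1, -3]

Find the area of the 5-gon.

Σ = (-30) + (-30) + (-16) + (-6) + (-18) = -100
Area = |Σ|/2 = 50.

50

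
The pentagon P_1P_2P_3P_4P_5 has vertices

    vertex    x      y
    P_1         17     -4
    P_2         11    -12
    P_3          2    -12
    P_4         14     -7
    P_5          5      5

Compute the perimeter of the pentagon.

|P_1P_2| = √((-6)² + (-8)²) = √100 = 10
|P_2P_3| = √((-9)² + (0)²) = √81 = 9
|P_3P_4| = √((12)² + (5)²) = √169 = 13
|P_4P_5| = √((-9)² + (12)²) = √225 = 15
|P_5P_1| = √((12)² + (-9)²) = √225 = 15
Perimeter = 10 + 9 + 13 + 15 + 15 = 62.

62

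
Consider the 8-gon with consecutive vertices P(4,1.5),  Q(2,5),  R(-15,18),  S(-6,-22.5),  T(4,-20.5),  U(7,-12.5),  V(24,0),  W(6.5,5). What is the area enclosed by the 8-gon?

Apply the surveyor's formula: 2A = Σ (x_i·y_{i+1} − x_{i+1}·y_i), indices taken mod 8.
P→Q: (4)(5) − (2)(1.5) = 17
Q→R: (2)(18) − (-15)(5) = 111
R→S: (-15)(-22.5) − (-6)(18) = 445.5
S→T: (-6)(-20.5) − (4)(-22.5) = 213
T→U: (4)(-12.5) − (7)(-20.5) = 93.5
U→V: (7)(0) − (24)(-12.5) = 300
V→W: (24)(5) − (6.5)(0) = 120
W→P: (6.5)(1.5) − (4)(5) = -10.25
Σ = 1289.75
Area = |Σ|/2 = 644.875.

644.875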